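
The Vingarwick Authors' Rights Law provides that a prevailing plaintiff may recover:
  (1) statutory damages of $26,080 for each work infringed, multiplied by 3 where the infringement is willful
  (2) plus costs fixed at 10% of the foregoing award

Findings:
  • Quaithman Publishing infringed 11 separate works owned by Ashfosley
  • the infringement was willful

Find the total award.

Statutory damages: 11 × $26,080 = $286,880
Trebled: 3 × $286,880 = $860,640
Costs: 10% of $860,640 = $86,064
Award plus costs: $860,640 + $86,064 = $946,704

$946,704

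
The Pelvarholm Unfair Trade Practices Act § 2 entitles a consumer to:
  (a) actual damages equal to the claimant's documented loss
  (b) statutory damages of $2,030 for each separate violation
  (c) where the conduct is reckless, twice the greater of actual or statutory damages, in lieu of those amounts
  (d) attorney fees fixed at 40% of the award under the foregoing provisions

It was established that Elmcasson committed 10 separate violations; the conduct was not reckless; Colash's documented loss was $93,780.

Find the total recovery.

$159,712

Statutory damages: 10 × $2,030 = $20,300
Conduct not reckless: the in-lieu enhancement does not apply.
Actual plus statutory damages: $93,780 + $20,300 = $114,080
Attorney fees: 40% of $114,080 = $45,632
Total recovery: $114,080 + $45,632 = $159,712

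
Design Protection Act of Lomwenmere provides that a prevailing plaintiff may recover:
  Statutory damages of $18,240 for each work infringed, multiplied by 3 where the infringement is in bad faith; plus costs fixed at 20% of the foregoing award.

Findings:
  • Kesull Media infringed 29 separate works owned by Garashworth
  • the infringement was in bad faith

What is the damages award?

Statutory damages: 29 × $18,240 = $528,960
Trebled: 3 × $528,960 = $1,586,880
Costs: 20% of $1,586,880 = $317,376
Award plus costs: $1,586,880 + $317,376 = $1,904,256

Award: $1,904,256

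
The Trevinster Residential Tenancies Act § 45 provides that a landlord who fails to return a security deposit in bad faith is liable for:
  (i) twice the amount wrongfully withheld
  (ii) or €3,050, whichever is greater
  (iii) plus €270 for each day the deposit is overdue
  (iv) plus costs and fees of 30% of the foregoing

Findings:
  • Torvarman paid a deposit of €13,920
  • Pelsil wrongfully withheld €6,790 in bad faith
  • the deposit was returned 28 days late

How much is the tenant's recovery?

€27,482

Doubled: 2 × €6,790 = €13,580
Minimum €3,050: €13,580 meets the minimum, no increase.
Late-return penalty: 28 × €270 = €7,560
Damages plus late penalty: €13,580 + €7,560 = €21,140
Costs and fees: 30% of €21,140 = €6,342
Total recovery: €21,140 + €6,342 = €27,482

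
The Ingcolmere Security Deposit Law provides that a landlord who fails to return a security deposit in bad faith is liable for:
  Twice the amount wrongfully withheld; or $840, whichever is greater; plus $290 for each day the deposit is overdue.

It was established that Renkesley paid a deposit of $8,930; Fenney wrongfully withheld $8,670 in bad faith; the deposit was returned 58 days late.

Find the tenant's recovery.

$34,160

Doubled: 2 × $8,670 = $17,340
Minimum $840: $17,340 meets the minimum, no increase.
Late-return penalty: 58 × $290 = $16,820
Damages plus late penalty: $17,340 + $16,820 = $34,160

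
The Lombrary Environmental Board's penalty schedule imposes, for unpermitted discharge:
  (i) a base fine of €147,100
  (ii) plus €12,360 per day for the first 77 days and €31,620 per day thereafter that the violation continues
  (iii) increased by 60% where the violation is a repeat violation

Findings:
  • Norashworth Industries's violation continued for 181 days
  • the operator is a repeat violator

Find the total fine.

First 77 days: 77 × €12,360 = €951,720
Remaining days: (181 − 77) × €31,620 = €3,288,480
Per-day component: €951,720 + €3,288,480 = €4,240,200
Base plus per-day: €147,100 + €4,240,200 = €4,387,300
Enhancement: 60% of €4,387,300 = €2,632,380
Enhanced fine: €4,387,300 + €2,632,380 = €7,019,680

Civil penalty: €7,019,680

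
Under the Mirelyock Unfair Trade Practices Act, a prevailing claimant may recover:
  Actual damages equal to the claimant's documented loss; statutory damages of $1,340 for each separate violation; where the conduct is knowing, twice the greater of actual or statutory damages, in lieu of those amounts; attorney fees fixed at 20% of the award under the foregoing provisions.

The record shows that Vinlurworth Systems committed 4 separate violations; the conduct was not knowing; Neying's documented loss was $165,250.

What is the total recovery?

Statutory damages: 4 × $1,340 = $5,360
Conduct not knowing: the in-lieu enhancement does not apply.
Actual plus statutory damages: $165,250 + $5,360 = $170,610
Attorney fees: 20% of $170,610 = $34,122
Total recovery: $170,610 + $34,122 = $204,732

$204,732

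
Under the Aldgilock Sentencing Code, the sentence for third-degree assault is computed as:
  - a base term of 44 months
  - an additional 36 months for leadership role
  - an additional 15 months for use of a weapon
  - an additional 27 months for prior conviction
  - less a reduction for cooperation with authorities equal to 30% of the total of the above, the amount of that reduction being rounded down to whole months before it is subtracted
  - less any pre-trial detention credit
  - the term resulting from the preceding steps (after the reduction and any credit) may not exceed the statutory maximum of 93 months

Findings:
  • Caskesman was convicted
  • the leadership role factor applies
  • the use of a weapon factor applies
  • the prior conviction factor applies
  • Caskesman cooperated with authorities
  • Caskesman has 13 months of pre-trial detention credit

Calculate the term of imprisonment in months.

73 months

Leadership role enhancement: +36 months
Use of a weapon enhancement: +15 months
Prior conviction enhancement: +27 months
Adjusted term: 44 months + 36 months + 15 months + 27 months = 122 months
Cooperation with authorities reduction: 30% of 122 months = 36 months (rounded down)
After reduction: 122 − 36 = 86 months
Less pre-trial detention credit: 86 months − 13 months = 73 months
Cap at 93 months: 73 months is within the cap, no reduction.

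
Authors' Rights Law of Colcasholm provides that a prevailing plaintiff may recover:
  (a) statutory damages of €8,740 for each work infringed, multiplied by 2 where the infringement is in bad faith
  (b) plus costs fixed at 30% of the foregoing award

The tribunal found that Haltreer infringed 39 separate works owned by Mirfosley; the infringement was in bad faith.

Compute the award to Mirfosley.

Statutory damages: 39 × €8,740 = €340,860
Doubled: 2 × €340,860 = €681,720
Costs: 30% of €681,720 = €204,516
Award plus costs: €681,720 + €204,516 = €886,236

€886,236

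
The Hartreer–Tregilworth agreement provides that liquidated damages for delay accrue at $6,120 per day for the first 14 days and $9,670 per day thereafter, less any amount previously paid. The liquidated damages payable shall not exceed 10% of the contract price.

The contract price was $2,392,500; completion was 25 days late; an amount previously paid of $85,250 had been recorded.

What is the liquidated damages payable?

First 14 days: 14 × $6,120 = $85,680
Remaining days: (25 − 14) × $9,670 = $106,370
Accrued per-day damages: $85,680 + $106,370 = $192,050
Less amount previously paid: $192,050 − $85,250 = $106,800
Cap: 10% of $2,392,500 = $239,250
Cap at $239,250: $106,800 is within the cap, no reduction.

Liquidated damages: $106,800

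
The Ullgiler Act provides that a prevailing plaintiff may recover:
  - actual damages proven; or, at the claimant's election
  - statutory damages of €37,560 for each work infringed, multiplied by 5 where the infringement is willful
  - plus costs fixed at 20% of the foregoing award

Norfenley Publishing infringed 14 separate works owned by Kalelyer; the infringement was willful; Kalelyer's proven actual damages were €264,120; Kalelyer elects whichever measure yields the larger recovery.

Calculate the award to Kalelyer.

€3,155,040

Statutory damages: 14 × €37,560 = €525,840
Multiplied by 5: 5 × €525,840 = €2,629,200
Greater of actual damages (€264,120) or enhanced statutory damages (€2,629,200): €2,629,200
Costs: 20% of €2,629,200 = €525,840
Award plus costs: €2,629,200 + €525,840 = €3,155,040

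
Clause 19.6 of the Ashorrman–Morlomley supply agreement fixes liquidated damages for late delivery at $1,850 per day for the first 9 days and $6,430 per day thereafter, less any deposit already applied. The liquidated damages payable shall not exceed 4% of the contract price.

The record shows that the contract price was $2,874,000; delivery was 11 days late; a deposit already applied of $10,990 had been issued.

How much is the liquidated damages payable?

First 9 days: 9 × $1,850 = $16,650
Remaining days: (11 − 9) × $6,430 = $12,860
Accrued per-day damages: $16,650 + $12,860 = $29,510
Less deposit already applied: $29,510 − $10,990 = $18,520
Cap: 4% of $2,874,000 = $114,960
Cap at $114,960: $18,520 is within the cap, no reduction.

Liquidated damages: $18,520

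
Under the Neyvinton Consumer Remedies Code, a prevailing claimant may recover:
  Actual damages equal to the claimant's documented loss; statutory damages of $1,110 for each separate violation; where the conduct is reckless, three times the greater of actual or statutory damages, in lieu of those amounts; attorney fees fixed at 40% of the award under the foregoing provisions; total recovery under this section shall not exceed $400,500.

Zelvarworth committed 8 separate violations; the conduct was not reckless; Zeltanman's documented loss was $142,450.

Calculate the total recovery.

$211,862

Statutory damages: 8 × $1,110 = $8,880
Conduct not reckless: the in-lieu enhancement does not apply.
Actual plus statutory damages: $142,450 + $8,880 = $151,330
Attorney fees: 40% of $151,330 = $60,532
Total before cap: $151,330 + $60,532 = $211,862
Cap at $400,500: $211,862 is within the cap, no reduction.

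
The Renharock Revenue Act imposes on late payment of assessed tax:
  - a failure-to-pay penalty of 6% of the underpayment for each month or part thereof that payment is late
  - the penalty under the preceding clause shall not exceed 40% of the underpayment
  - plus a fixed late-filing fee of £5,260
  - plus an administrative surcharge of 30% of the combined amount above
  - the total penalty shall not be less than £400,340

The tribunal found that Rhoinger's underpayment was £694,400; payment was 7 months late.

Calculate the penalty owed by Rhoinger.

£400,340

Accrued rate: 6% × 7 = 42%, capped at 40% → 40%
Failure-to-pay penalty: 40% of £694,400 = £277,760
Penalty before surcharge: £277,760 + £5,260 = £283,020
Administrative surcharge: 30% of £283,020 = £84,906
Total penalty: £283,020 + £84,906 = £367,926
Minimum £400,340: £367,926 is below the minimum → £400,340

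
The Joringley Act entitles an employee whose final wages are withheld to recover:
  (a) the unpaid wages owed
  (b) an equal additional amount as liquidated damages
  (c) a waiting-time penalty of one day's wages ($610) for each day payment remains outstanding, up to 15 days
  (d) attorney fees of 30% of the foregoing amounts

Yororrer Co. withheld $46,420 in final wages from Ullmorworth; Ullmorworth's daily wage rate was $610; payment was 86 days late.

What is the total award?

$132,587

Liquidated damages (equal amount): $46,420
Penalty days: min(86, 15) = 15
Waiting-time penalty: 15 × $610 = $9,150
Subtotal: $46,420 + $46,420 + $9,150 = $101,990
Attorney fees: 30% of $101,990 = $30,597
Total award: $101,990 + $30,597 = $132,587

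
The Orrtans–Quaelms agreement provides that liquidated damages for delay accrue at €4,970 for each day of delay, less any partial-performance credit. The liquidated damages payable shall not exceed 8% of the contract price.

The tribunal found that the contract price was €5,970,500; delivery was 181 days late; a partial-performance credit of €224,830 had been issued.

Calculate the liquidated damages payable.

€477,640

Per-day damages: 181 × €4,970 = €899,570
Less partial-performance credit: €899,570 − €224,830 = €674,740
Cap: 8% of €5,970,500 = €477,640
Cap at €477,640: €674,740 exceeds the cap → €477,640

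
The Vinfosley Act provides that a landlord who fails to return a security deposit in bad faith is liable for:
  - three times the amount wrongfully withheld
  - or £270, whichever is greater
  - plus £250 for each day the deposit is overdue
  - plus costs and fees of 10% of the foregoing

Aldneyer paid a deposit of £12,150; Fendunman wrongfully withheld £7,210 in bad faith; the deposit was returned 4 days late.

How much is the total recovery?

Trebled: 3 × £7,210 = £21,630
Minimum £270: £21,630 meets the minimum, no increase.
Late-return penalty: 4 × £250 = £1,000
Damages plus late penalty: £21,630 + £1,000 = £22,630
Costs and fees: 10% of £22,630 = £2,263
Total recovery: £22,630 + £2,263 = £24,893

Recovery: £24,893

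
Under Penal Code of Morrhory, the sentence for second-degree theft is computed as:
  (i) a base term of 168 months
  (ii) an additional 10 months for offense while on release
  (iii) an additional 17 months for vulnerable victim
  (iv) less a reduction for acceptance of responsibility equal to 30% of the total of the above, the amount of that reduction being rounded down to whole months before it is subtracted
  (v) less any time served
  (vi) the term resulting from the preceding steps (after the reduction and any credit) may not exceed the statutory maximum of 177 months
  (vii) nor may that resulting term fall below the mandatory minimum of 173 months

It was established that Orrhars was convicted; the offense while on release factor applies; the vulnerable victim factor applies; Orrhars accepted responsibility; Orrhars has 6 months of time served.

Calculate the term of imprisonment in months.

Offense while on release enhancement: +10 months
Vulnerable victim enhancement: +17 months
Adjusted term: 168 months + 10 months + 17 months = 195 months
Acceptance of responsibility reduction: 30% of 195 months = 58 months (rounded down)
After reduction: 195 − 58 = 137 months
Less time served: 137 months − 6 months = 131 months
Cap at 177 months: 131 months is within the cap, no reduction.
Minimum 173 months: 131 months is below the minimum → 173 months

173 months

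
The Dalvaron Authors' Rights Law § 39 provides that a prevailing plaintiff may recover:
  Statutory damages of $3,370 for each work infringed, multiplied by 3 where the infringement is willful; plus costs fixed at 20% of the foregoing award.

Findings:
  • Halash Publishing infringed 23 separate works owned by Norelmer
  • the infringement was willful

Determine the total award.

Statutory damages: 23 × $3,370 = $77,510
Trebled: 3 × $77,510 = $232,530
Costs: 20% of $232,530 = $46,506
Award plus costs: $232,530 + $46,506 = $279,036

$279,036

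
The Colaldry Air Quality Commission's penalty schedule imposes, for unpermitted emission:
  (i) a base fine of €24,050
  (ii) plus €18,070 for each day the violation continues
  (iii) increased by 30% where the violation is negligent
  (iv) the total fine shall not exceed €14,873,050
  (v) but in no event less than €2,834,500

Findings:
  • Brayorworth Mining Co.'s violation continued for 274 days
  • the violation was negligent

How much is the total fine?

€6,467,799

Per-day component: 274 × €18,070 = €4,951,180
Base plus per-day: €24,050 + €4,951,180 = €4,975,230
Enhancement: 30% of €4,975,230 = €1,492,569
Enhanced fine: €4,975,230 + €1,492,569 = €6,467,799
Cap at €14,873,050: €6,467,799 is within the cap, no reduction.
Minimum €2,834,500: €6,467,799 meets the minimum, no increase.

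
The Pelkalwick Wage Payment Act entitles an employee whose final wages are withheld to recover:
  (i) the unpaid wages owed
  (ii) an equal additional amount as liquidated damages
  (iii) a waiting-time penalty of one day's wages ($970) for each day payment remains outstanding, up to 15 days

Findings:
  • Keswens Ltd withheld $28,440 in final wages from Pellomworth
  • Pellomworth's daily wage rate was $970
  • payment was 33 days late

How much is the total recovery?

Liquidated damages (equal amount): $28,440
Penalty days: min(33, 15) = 15
Waiting-time penalty: 15 × $970 = $14,550
Total award: $28,440 + $28,440 + $14,550 = $71,430

$71,430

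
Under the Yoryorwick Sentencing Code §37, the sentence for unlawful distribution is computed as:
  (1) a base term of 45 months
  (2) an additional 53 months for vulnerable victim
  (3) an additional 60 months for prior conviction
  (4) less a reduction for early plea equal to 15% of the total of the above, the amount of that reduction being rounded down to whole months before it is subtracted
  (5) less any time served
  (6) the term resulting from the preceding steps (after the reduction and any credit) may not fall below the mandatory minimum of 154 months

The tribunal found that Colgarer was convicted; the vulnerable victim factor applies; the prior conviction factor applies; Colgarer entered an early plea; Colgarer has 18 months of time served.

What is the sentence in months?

Vulnerable victim enhancement: +53 months
Prior conviction enhancement: +60 months
Adjusted term: 45 months + 53 months + 60 months = 158 months
Early plea reduction: 15% of 158 months = 23 months (rounded down)
After reduction: 158 − 23 = 135 months
Less time served: 135 months − 18 months = 117 months
Minimum 154 months: 117 months is below the minimum → 154 months

Sentence: 154 months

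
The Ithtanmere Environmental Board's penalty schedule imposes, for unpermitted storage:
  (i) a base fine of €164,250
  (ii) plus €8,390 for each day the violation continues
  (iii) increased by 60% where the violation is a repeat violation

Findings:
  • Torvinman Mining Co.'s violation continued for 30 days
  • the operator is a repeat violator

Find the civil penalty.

€665,520

Per-day component: 30 × €8,390 = €251,700
Base plus per-day: €164,250 + €251,700 = €415,950
Enhancement: 60% of €415,950 = €249,570
Enhanced fine: €415,950 + €249,570 = €665,520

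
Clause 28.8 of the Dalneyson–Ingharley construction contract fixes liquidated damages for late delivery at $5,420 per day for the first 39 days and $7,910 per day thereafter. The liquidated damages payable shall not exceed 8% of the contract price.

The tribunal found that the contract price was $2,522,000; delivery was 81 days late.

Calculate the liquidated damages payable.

First 39 days: 39 × $5,420 = $211,380
Remaining days: (81 − 39) × $7,910 = $332,220
Accrued per-day damages: $211,380 + $332,220 = $543,600
Cap: 8% of $2,522,000 = $201,760
Cap at $201,760: $543,600 exceeds the cap → $201,760

$201,760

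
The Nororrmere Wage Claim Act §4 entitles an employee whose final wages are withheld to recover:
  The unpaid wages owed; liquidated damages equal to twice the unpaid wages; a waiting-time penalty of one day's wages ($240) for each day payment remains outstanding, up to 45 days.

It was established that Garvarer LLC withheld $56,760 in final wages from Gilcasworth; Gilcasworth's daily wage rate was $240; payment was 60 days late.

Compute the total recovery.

Doubled: 2 × $56,760 = $113,520
Penalty days: min(60, 45) = 45
Waiting-time penalty: 45 × $240 = $10,800
Total award: $56,760 + $113,520 + $10,800 = $181,080

Total award: $181,080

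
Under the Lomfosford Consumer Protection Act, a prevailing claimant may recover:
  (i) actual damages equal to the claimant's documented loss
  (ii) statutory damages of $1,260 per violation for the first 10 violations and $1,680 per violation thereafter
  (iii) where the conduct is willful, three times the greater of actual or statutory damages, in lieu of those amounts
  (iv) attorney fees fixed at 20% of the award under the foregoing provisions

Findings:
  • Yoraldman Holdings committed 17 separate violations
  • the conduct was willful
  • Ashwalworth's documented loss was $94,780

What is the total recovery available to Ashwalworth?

$341,208

First 10 violations: 10 × $1,260 = $12,600
Remaining violations: (17 − 10) × $1,680 = $11,760
Statutory damages: $12,600 + $11,760 = $24,360
Greater of actual damages ($94,780) or statutory damages ($24,360): $94,780
Trebled: 3 × $94,780 = $284,340
Attorney fees: 20% of $284,340 = $56,868
Total recovery: $284,340 + $56,868 = $341,208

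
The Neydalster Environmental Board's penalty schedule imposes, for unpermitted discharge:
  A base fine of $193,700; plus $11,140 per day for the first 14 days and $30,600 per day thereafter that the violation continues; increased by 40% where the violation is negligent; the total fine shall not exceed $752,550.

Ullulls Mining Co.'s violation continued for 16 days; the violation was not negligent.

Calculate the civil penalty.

Civil penalty: $410,860

First 14 days: 14 × $11,140 = $155,960
Remaining days: (16 − 14) × $30,600 = $61,200
Per-day component: $155,960 + $61,200 = $217,160
Base plus per-day: $193,700 + $217,160 = $410,860
The violation was not negligent: no 40% increase.
Cap at $752,550: $410,860 is within the cap, no reduction.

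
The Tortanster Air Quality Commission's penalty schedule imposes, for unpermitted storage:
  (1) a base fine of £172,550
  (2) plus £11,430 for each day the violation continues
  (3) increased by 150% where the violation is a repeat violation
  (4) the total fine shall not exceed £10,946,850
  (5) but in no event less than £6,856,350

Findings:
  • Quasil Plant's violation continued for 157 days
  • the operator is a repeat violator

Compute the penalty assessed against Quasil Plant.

Per-day component: 157 × £11,430 = £1,794,510
Base plus per-day: £172,550 + £1,794,510 = £1,967,060
Enhancement: 150% of £1,967,060 = £2,950,590
Enhanced fine: £1,967,060 + £2,950,590 = £4,917,650
Cap at £10,946,850: £4,917,650 is within the cap, no reduction.
Minimum £6,856,350: £4,917,650 is below the minimum → £6,856,350

£6,856,350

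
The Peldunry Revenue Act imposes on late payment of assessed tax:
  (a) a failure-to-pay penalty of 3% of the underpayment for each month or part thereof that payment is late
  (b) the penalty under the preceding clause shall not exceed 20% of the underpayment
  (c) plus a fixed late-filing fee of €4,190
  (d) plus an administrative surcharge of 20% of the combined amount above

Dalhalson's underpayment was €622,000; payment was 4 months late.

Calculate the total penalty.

€94,596

Accrued rate: 3% × 4 = 12%, capped at 20% → 12%
Failure-to-pay penalty: 12% of €622,000 = €74,640
Penalty before surcharge: €74,640 + €4,190 = €78,830
Administrative surcharge: 20% of €78,830 = €15,766
Total penalty: €78,830 + €15,766 = €94,596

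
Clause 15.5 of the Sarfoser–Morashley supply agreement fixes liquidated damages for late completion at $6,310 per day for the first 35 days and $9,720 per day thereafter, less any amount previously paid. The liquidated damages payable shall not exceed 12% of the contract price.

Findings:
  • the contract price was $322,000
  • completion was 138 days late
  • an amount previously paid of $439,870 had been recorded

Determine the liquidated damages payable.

First 35 days: 35 × $6,310 = $220,850
Remaining days: (138 − 35) × $9,720 = $1,001,160
Accrued per-day damages: $220,850 + $1,001,160 = $1,222,010
Less amount previously paid: $1,222,010 − $439,870 = $782,140
Cap: 12% of $322,000 = $38,640
Cap at $38,640: $782,140 exceeds the cap → $38,640

Liquidated damages: $38,640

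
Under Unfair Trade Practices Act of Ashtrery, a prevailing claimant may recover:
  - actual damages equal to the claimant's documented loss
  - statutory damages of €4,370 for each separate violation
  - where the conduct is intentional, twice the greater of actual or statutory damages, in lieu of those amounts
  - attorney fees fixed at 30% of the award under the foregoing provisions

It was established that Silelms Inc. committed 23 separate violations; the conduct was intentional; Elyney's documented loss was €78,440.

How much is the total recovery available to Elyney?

Statutory damages: 23 × €4,370 = €100,510
Greater of actual damages (€78,440) or statutory damages (€100,510): €100,510
Doubled: 2 × €100,510 = €201,020
Attorney fees: 30% of €201,020 = €60,306
Total recovery: €201,020 + €60,306 = €261,326

€261,326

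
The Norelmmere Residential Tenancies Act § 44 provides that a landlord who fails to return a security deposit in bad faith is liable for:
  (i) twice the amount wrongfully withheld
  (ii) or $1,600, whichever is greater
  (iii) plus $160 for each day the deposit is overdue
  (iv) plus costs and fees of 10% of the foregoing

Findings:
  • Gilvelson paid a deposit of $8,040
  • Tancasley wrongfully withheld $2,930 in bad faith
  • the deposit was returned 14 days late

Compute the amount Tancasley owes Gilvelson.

$8,910

Doubled: 2 × $2,930 = $5,860
Minimum $1,600: $5,860 meets the minimum, no increase.
Late-return penalty: 14 × $160 = $2,240
Damages plus late penalty: $5,860 + $2,240 = $8,100
Costs and fees: 10% of $8,100 = $810
Total recovery: $8,100 + $810 = $8,910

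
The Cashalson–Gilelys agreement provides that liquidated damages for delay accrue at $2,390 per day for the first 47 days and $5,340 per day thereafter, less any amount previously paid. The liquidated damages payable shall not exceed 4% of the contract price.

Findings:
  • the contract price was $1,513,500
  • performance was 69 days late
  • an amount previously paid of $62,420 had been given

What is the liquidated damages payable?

$60,540

First 47 days: 47 × $2,390 = $112,330
Remaining days: (69 − 47) × $5,340 = $117,480
Accrued per-day damages: $112,330 + $117,480 = $229,810
Less amount previously paid: $229,810 − $62,420 = $167,390
Cap: 4% of $1,513,500 = $60,540
Cap at $60,540: $167,390 exceeds the cap → $60,540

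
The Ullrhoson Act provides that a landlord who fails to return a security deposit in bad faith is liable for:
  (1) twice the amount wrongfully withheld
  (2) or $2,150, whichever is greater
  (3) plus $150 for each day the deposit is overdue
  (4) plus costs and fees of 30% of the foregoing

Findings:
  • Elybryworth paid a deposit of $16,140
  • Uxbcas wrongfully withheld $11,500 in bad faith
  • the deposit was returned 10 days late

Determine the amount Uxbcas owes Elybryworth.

Doubled: 2 × $11,500 = $23,000
Minimum $2,150: $23,000 meets the minimum, no increase.
Late-return penalty: 10 × $150 = $1,500
Damages plus late penalty: $23,000 + $1,500 = $24,500
Costs and fees: 30% of $24,500 = $7,350
Total recovery: $24,500 + $7,350 = $31,850

$31,850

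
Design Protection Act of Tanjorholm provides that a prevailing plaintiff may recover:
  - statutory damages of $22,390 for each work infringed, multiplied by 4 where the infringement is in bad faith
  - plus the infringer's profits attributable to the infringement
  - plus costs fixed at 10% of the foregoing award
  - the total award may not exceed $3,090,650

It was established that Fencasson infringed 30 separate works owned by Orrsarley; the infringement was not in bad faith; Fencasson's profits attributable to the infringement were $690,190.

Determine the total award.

Statutory damages: 30 × $22,390 = $671,700
Infringement not in bad faith: no ×4 enhancement.
Combined award: $671,700 + $690,190 = $1,361,890
Costs: 10% of $1,361,890 = $136,189
Award plus costs: $1,361,890 + $136,189 = $1,498,079
Cap at $3,090,650: $1,498,079 is within the cap, no reduction.

$1,498,079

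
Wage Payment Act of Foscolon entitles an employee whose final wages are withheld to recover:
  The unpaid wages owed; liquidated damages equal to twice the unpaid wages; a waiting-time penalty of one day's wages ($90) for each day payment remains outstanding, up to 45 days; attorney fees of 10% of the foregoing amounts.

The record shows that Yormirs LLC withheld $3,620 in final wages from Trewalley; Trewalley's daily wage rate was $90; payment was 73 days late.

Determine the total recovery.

$16,401

Doubled: 2 × $3,620 = $7,240
Penalty days: min(73, 45) = 45
Waiting-time penalty: 45 × $90 = $4,050
Subtotal: $3,620 + $7,240 + $4,050 = $14,910
Attorney fees: 10% of $14,910 = $1,491
Total award: $14,910 + $1,491 = $16,401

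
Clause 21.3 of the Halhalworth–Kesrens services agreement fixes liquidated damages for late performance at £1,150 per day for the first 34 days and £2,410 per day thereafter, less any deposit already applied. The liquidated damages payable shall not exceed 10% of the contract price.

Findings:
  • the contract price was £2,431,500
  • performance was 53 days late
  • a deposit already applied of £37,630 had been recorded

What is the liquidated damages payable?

First 34 days: 34 × £1,150 = £39,100
Remaining days: (53 − 34) × £2,410 = £45,790
Accrued per-day damages: £39,100 + £45,790 = £84,890
Less deposit already applied: £84,890 − £37,630 = £47,260
Cap: 10% of £2,431,500 = £243,150
Cap at £243,150: £47,260 is within the cap, no reduction.

£47,260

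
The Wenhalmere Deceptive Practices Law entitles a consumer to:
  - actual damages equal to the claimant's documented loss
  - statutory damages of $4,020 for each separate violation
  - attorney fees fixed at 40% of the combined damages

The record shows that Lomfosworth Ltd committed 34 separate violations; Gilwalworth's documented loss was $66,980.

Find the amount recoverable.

Statutory damages: 34 × $4,020 = $136,680
Combined damages: $66,980 + $136,680 = $203,660
Attorney fees: 40% of $203,660 = $81,464
Total recovery: $203,660 + $81,464 = $285,124

$285,124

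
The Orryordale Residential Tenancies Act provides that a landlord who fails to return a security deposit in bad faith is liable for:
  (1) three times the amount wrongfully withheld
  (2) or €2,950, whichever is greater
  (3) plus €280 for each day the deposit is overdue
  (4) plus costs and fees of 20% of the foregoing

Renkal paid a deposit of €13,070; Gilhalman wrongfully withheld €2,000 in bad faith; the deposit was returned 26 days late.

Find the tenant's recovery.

Recovery: €15,936

Trebled: 3 × €2,000 = €6,000
Minimum €2,950: €6,000 meets the minimum, no increase.
Late-return penalty: 26 × €280 = €7,280
Damages plus late penalty: €6,000 + €7,280 = €13,280
Costs and fees: 20% of €13,280 = €2,656
Total recovery: €13,280 + €2,656 = €15,936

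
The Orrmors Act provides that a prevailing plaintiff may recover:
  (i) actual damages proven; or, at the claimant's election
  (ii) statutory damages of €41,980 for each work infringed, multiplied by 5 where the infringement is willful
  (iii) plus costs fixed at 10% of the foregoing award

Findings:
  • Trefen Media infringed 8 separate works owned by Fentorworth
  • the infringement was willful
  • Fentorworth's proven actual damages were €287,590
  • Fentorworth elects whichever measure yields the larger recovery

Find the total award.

€1,847,120

Statutory damages: 8 × €41,980 = €335,840
Multiplied by 5: 5 × €335,840 = €1,679,200
Greater of actual damages (€287,590) or enhanced statutory damages (€1,679,200): €1,679,200
Costs: 10% of €1,679,200 = €167,920
Award plus costs: €1,679,200 + €167,920 = €1,847,120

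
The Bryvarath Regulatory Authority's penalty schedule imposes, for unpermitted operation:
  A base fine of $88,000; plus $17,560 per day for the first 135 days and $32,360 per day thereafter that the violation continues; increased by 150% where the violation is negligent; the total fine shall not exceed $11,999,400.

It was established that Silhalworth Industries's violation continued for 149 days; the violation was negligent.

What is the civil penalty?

First 135 days: 135 × $17,560 = $2,370,600
Remaining days: (149 − 135) × $32,360 = $453,040
Per-day component: $2,370,600 + $453,040 = $2,823,640
Base plus per-day: $88,000 + $2,823,640 = $2,911,640
Enhancement: 150% of $2,911,640 = $4,367,460
Enhanced fine: $2,911,640 + $4,367,460 = $7,279,100
Cap at $11,999,400: $7,279,100 is within the cap, no reduction.

$7,279,100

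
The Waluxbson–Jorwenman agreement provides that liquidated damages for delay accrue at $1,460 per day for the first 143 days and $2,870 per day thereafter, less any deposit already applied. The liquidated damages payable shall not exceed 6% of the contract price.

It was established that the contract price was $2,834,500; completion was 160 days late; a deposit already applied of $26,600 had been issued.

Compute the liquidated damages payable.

$170,070

First 143 days: 143 × $1,460 = $208,780
Remaining days: (160 − 143) × $2,870 = $48,790
Accrued per-day damages: $208,780 + $48,790 = $257,570
Less deposit already applied: $257,570 − $26,600 = $230,970
Cap: 6% of $2,834,500 = $170,070
Cap at $170,070: $230,970 exceeds the cap → $170,070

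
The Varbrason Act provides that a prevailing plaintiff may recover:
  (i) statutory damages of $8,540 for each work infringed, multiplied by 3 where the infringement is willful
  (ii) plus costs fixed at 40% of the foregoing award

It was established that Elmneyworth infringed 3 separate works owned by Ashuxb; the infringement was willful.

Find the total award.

$107,604

Statutory damages: 3 × $8,540 = $25,620
Trebled: 3 × $25,620 = $76,860
Costs: 40% of $76,860 = $30,744
Award plus costs: $76,860 + $30,744 = $107,604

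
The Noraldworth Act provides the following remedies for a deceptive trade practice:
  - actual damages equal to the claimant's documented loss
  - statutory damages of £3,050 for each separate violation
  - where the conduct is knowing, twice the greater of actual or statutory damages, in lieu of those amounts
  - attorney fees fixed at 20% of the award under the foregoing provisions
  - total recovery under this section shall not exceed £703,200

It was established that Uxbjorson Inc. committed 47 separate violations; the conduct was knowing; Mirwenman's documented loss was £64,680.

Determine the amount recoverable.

Statutory damages: 47 × £3,050 = £143,350
Greater of actual damages (£64,680) or statutory damages (£143,350): £143,350
Doubled: 2 × £143,350 = £286,700
Attorney fees: 20% of £286,700 = £57,340
Total before cap: £286,700 + £57,340 = £344,040
Cap at £703,200: £344,040 is within the cap, no reduction.

£344,040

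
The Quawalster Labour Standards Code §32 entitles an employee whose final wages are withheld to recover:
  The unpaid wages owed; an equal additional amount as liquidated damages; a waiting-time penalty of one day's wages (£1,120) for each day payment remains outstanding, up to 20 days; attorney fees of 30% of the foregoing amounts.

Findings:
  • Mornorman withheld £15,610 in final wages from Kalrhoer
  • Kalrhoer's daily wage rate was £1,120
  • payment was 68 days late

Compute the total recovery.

Liquidated damages (equal amount): £15,610
Penalty days: min(68, 20) = 20
Waiting-time penalty: 20 × £1,120 = £22,400
Subtotal: £15,610 + £15,610 + £22,400 = £53,620
Attorney fees: 30% of £53,620 = £16,086
Total award: £53,620 + £16,086 = £69,706

£69,706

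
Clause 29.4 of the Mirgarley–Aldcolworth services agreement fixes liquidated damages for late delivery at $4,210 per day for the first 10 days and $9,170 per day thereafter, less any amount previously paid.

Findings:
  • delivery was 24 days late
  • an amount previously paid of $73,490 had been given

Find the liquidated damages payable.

$96,990

First 10 days: 10 × $4,210 = $42,100
Remaining days: (24 − 10) × $9,170 = $128,380
Accrued per-day damages: $42,100 + $128,380 = $170,480
Less amount previously paid: $170,480 − $73,490 = $96,990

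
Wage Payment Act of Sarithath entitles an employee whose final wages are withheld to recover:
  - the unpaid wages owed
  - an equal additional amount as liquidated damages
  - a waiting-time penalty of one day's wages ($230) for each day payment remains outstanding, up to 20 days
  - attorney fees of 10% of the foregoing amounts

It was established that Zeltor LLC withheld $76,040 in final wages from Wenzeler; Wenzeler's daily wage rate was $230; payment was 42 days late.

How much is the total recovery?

$172,348

Liquidated damages (equal amount): $76,040
Penalty days: min(42, 20) = 20
Waiting-time penalty: 20 × $230 = $4,600
Subtotal: $76,040 + $76,040 + $4,600 = $156,680
Attorney fees: 10% of $156,680 = $15,668
Total award: $156,680 + $15,668 = $172,348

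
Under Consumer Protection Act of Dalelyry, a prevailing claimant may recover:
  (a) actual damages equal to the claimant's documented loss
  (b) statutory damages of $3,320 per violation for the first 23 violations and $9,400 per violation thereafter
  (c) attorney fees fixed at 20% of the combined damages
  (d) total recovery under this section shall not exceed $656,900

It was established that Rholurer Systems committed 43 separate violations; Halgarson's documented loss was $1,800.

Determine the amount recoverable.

First 23 violations: 23 × $3,320 = $76,360
Remaining violations: (43 − 23) × $9,400 = $188,000
Statutory damages: $76,360 + $188,000 = $264,360
Combined damages: $1,800 + $264,360 = $266,160
Attorney fees: 20% of $266,160 = $53,232
Total before cap: $266,160 + $53,232 = $319,392
Cap at $656,900: $319,392 is within the cap, no reduction.

$319,392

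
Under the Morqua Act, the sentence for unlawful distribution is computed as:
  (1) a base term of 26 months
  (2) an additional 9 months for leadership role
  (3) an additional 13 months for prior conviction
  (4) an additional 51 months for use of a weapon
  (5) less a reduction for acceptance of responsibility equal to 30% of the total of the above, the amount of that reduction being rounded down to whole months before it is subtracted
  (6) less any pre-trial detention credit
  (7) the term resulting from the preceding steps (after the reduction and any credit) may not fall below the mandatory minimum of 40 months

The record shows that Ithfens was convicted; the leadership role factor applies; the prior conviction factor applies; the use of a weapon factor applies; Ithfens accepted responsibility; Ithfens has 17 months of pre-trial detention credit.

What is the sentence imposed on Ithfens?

Leadership role enhancement: +9 months
Prior conviction enhancement: +13 months
Use of a weapon enhancement: +51 months
Adjusted term: 26 months + 9 months + 13 months + 51 months = 99 months
Acceptance of responsibility reduction: 30% of 99 months = 29 months (rounded down)
After reduction: 99 − 29 = 70 months
Less pre-trial detention credit: 70 months − 17 months = 53 months
Minimum 40 months: 53 months meets the minimum, no increase.

53 months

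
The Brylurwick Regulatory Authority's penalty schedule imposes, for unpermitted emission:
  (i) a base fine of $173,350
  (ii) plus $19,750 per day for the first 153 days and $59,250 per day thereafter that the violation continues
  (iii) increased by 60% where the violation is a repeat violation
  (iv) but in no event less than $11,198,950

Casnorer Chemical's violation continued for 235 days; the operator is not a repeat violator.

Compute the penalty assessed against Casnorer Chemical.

First 153 days: 153 × $19,750 = $3,021,750
Remaining days: (235 − 153) × $59,250 = $4,858,500
Per-day component: $3,021,750 + $4,858,500 = $7,880,250
Base plus per-day: $173,350 + $7,880,250 = $8,053,600
The operator is not a repeat violator: no 60% increase.
Minimum $11,198,950: $8,053,600 is below the minimum → $11,198,950

$11,198,950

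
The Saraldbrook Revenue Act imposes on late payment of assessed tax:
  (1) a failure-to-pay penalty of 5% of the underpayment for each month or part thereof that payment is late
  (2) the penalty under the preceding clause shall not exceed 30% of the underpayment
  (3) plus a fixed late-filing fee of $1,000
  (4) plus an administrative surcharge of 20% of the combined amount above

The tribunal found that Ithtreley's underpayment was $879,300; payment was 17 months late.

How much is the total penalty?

$317,748

Accrued rate: 5% × 17 = 85%, capped at 30% → 30%
Failure-to-pay penalty: 30% of $879,300 = $263,790
Penalty before surcharge: $263,790 + $1,000 = $264,790
Administrative surcharge: 20% of $264,790 = $52,958
Total penalty: $264,790 + $52,958 = $317,748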